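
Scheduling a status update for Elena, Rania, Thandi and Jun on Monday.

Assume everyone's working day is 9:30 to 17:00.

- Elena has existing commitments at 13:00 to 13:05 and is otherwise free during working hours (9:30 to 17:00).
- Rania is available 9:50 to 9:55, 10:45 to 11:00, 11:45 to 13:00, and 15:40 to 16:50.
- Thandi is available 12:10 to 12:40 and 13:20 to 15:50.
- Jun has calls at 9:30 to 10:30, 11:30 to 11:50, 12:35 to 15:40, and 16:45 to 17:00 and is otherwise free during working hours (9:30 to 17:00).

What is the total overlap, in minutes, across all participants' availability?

Elena free within 09:30–17:00: 09:30–13:00, 13:05–17:00.
Jun free within 09:30–17:00: 10:30–11:30, 11:50–12:35, 15:40–16:45.
Elena ∩ Rania: 09:50–09:55, 10:45–11:00, 11:45–13:00, 15:40–16:50.
Elena ∩ Rania ∩ Thandi: 12:10–12:40, 15:40–15:50.
Elena ∩ Rania ∩ Thandi ∩ Jun: 12:10–12:35, 15:40–15:50.
Total common minutes: 25 + 10 = 35.

35 minutes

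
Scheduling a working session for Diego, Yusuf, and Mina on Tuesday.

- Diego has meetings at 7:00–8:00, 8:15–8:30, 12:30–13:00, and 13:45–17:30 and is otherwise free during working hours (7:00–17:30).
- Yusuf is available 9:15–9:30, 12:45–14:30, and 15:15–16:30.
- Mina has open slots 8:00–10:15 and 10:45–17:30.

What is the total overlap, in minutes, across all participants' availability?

Diego free within 07:00–17:30: 08:00–08:15, 08:30–12:30, 13:00–13:45.
Diego ∩ Yusuf: 09:15–09:30, 13:00–13:45.
Diego ∩ Yusuf ∩ Mina: 09:15–09:30, 13:00–13:45.
Total common minutes: 15 + 45 = 60.

60 minutes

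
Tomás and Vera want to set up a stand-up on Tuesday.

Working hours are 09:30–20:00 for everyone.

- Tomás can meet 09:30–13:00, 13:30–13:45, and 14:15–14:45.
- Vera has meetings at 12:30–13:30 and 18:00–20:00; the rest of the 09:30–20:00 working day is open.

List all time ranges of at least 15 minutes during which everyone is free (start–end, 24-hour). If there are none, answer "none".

Vera free within 09:30–20:00: 09:30–12:30, 13:30–18:00.
Tomás ∩ Vera: 09:30–12:30, 13:30–13:45, 14:15–14:45.
Windows ≥ 15 min: 09:30–12:30, 13:30–13:45, 14:15–14:45.

09:30–12:30, 13:30–13:45, 14:15–14:45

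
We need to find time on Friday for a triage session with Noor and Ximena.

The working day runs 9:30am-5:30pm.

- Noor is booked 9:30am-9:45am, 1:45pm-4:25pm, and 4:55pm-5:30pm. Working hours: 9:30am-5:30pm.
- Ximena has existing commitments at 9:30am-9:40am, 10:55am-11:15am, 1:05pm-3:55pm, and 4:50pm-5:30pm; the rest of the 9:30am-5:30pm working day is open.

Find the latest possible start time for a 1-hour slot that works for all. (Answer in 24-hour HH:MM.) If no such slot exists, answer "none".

Noor free within 09:30–17:30: 09:45–13:45, 16:25–16:55.
Ximena free within 09:30–17:30: 09:40–10:55, 11:15–13:05, 15:55–16:50.
Noor ∩ Ximena: 09:45–10:55, 11:15–13:05, 16:25–16:50.
Windows ≥ 60 min: 09:45–10:55, 11:15–13:05.
Latest start in the last window 11:15–13:05 is 13:05 − 60 min = 12:05.

12:05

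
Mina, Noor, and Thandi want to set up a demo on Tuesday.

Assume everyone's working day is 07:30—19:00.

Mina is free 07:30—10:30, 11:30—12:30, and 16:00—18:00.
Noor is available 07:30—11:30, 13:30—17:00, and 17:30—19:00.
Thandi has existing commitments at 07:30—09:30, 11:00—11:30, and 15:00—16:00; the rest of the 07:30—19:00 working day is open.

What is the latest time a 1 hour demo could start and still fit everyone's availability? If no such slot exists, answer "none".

Thandi free within 07:30–19:00: 09:30–11:00, 11:30–15:00, 16:00–19:00.
Mina ∩ Noor: 07:30–10:30, 16:00–17:00, 17:30–18:00.
Mina ∩ Noor ∩ Thandi: 09:30–10:30, 16:00–17:00, 17:30–18:00.
Windows ≥ 60 min: 09:30–10:30, 16:00–17:00.
Latest start in the last window 16:00–17:00 is 17:00 − 60 min = 16:00.

16:00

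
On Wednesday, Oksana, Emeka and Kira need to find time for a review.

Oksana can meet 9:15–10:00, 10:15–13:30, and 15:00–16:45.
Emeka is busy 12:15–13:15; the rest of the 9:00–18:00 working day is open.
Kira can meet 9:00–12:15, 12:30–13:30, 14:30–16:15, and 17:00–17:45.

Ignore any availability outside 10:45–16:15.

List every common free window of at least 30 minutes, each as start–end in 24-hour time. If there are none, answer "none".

Emeka free within 09:00–18:00: 09:00–12:15, 13:15–18:00.
Oksana ∩ Emeka: 09:15–10:00, 10:15–12:15, 13:15–13:30, 15:00–16:45.
Oksana ∩ Emeka ∩ Kira: 09:15–10:00, 10:15–12:15, 13:15–13:30, 15:00–16:15.
Restricted to 10:45–16:15: 10:45–12:15, 13:15–13:30, 15:00–16:15.
Windows ≥ 30 min: 10:45–12:15, 15:00–16:15.

10:45–12:15, 15:00–16:15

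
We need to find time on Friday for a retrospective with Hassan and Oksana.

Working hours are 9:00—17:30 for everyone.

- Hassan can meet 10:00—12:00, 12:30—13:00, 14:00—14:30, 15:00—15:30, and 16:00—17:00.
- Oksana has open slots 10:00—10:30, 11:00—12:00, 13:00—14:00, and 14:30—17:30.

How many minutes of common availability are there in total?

180 minutes

Hassan ∩ Oksana: 10:00–10:30, 11:00–12:00, 15:00–15:30, 16:00–17:00.
Total common minutes: 30 + 60 + 30 + 60 = 180.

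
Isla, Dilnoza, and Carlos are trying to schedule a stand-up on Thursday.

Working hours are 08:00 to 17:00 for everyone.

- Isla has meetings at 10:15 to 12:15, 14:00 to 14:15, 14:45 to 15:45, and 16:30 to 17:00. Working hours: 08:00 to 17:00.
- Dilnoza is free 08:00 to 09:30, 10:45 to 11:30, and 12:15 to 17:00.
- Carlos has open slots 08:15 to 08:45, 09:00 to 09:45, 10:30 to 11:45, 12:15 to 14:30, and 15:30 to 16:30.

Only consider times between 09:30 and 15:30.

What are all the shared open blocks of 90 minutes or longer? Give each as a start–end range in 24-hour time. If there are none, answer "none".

12:15–14:00

Isla free within 08:00–17:00: 08:00–10:15, 12:15–14:00, 14:15–14:45, 15:45–16:30.
Isla ∩ Dilnoza: 08:00–09:30, 12:15–14:00, 14:15–14:45, 15:45–16:30.
Isla ∩ Dilnoza ∩ Carlos: 08:15–08:45, 09:00–09:30, 12:15–14:00, 14:15–14:30, 15:45–16:30.
Restricted to 09:30–15:30: 12:15–14:00, 14:15–14:30.
Windows ≥ 90 min: 12:15–14:00.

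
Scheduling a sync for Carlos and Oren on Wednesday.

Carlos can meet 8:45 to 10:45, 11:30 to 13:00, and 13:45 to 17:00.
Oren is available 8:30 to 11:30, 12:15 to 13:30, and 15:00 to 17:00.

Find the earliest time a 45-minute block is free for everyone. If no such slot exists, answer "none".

Carlos ∩ Oren: 08:45–10:45, 12:15–13:00, 15:00–17:00.
Windows ≥ 45 min: 08:45–10:45, 12:15–13:00, 15:00–17:00.
Earliest such window starts at 08:45.

08:45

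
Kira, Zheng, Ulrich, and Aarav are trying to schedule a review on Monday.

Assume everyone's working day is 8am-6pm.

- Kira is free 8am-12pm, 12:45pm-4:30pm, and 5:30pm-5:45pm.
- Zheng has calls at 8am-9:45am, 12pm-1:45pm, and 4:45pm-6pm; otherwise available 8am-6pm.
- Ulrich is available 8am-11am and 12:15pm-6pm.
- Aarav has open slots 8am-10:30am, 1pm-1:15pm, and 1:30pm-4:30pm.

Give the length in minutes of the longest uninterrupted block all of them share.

165 minutes

Zheng free within 08:00–18:00: 09:45–12:00, 13:45–16:45.
Kira ∩ Zheng: 09:45–12:00, 13:45–16:30.
Kira ∩ Zheng ∩ Ulrich: 09:45–11:00, 13:45–16:30.
Kira ∩ Zheng ∩ Ulrich ∩ Aarav: 09:45–10:30, 13:45–16:30.
Common window lengths: 45, 165 min; longest is 165.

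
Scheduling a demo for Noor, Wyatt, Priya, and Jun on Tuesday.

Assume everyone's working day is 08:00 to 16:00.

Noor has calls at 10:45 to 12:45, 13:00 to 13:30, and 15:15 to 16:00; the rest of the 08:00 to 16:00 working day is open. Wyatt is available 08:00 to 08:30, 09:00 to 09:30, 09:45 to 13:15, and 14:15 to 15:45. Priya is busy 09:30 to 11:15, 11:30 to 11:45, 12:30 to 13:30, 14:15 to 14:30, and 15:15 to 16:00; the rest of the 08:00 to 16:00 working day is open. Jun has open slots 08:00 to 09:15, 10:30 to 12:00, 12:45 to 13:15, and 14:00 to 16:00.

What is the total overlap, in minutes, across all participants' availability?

90 minutes

Noor free within 08:00–16:00: 08:00–10:45, 12:45–13:00, 13:30–15:15.
Priya free within 08:00–16:00: 08:00–09:30, 11:15–11:30, 11:45–12:30, 13:30–14:15, 14:30–15:15.
Noor ∩ Wyatt: 08:00–08:30, 09:00–09:30, 09:45–10:45, 12:45–13:00, 14:15–15:15.
Noor ∩ Wyatt ∩ Priya: 08:00–08:30, 09:00–09:30, 14:30–15:15.
Noor ∩ Wyatt ∩ Priya ∩ Jun: 08:00–08:30, 09:00–09:15, 14:30–15:15.
Total common minutes: 30 + 15 + 45 = 90.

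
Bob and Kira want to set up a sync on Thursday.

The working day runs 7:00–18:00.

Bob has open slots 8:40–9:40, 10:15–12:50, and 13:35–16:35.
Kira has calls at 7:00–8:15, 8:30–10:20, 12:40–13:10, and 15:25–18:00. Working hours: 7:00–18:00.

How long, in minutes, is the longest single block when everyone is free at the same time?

140 minutes

Kira free within 07:00–18:00: 08:15–08:30, 10:20–12:40, 13:10–15:25.
Bob ∩ Kira: 10:20–12:40, 13:35–15:25.
Common window lengths: 140, 110 min; longest is 140.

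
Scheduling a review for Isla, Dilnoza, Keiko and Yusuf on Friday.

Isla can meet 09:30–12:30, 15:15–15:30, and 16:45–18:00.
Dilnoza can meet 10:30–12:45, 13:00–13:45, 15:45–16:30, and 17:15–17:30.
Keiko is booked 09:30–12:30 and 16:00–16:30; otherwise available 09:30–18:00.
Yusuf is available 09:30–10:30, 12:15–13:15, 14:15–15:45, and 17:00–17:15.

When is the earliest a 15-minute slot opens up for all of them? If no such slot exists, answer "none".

Keiko free within 09:30–18:00: 12:30–16:00, 16:30–18:00.
Isla ∩ Dilnoza: 10:30–12:30, 17:15–17:30.
Isla ∩ Dilnoza ∩ Keiko: 17:15–17:30.
Isla ∩ Dilnoza ∩ Keiko ∩ Yusuf: (none).
Windows ≥ 15 min: (none).

none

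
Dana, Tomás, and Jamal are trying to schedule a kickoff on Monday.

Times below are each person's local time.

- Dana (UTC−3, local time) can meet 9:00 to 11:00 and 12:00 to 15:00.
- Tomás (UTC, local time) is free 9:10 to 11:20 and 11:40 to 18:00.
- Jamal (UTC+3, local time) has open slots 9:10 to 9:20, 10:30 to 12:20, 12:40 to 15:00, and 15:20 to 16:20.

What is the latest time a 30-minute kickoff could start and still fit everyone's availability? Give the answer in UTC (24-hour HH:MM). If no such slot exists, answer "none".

12:50

Dana → UTC: 12:00–14:00, 15:00–18:00.
Tomás → UTC: 09:10–11:20, 11:40–18:00.
Jamal → UTC: 06:10–06:20, 07:30–09:20, 09:40–12:00, 12:20–13:20.
Dana ∩ Tomás: 12:00–14:00, 15:00–18:00.
Dana ∩ Tomás ∩ Jamal: 12:20–13:20.
Windows ≥ 30 min: 12:20–13:20.
Latest start in the last window 12:20–13:20 is 13:20 − 30 min = 12:50.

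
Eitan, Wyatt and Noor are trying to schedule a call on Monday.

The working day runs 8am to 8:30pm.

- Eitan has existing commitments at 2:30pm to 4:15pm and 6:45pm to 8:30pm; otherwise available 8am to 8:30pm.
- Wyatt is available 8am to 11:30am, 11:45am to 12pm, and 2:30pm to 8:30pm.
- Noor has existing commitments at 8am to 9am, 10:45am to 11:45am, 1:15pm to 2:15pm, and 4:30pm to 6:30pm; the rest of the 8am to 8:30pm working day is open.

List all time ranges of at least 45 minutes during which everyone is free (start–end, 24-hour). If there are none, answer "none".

Eitan free within 08:00–20:30: 08:00–14:30, 16:15–18:45.
Noor free within 08:00–20:30: 09:00–10:45, 11:45–13:15, 14:15–16:30, 18:30–20:30.
Eitan ∩ Wyatt: 08:00–11:30, 11:45–12:00, 16:15–18:45.
Eitan ∩ Wyatt ∩ Noor: 09:00–10:45, 11:45–12:00, 16:15–16:30, 18:30–18:45.
Windows ≥ 45 min: 09:00–10:45.

09:00–10:45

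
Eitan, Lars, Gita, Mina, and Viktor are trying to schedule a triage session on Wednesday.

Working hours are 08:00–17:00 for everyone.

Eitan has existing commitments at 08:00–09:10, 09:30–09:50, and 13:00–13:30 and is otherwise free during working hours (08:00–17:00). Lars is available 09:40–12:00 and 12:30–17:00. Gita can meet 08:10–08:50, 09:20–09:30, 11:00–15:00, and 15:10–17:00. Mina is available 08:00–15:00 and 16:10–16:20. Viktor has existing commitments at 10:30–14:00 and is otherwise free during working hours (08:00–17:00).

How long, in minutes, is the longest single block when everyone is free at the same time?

Eitan free within 08:00–17:00: 09:10–09:30, 09:50–13:00, 13:30–17:00.
Viktor free within 08:00–17:00: 08:00–10:30, 14:00–17:00.
Eitan ∩ Lars: 09:50–12:00, 12:30–13:00, 13:30–17:00.
Eitan ∩ Lars ∩ Gita: 11:00–12:00, 12:30–13:00, 13:30–15:00, 15:10–17:00.
Eitan ∩ Lars ∩ Gita ∩ Mina: 11:00–12:00, 12:30–13:00, 13:30–15:00, 16:10–16:20.
Eitan ∩ Lars ∩ Gita ∩ Mina ∩ Viktor: 14:00–15:00, 16:10–16:20.
Common window lengths: 60, 10 min; longest is 60.

60 minutes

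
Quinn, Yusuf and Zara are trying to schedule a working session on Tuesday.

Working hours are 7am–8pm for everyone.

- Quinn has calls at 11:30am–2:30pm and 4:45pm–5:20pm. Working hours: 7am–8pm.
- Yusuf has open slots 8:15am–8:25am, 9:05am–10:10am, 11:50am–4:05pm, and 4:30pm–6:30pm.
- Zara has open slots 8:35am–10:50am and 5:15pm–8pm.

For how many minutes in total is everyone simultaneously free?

135 minutes

Quinn free within 07:00–20:00: 07:00–11:30, 14:30–16:45, 17:20–20:00.
Quinn ∩ Yusuf: 08:15–08:25, 09:05–10:10, 14:30–16:05, 16:30–16:45, 17:20–18:30.
Quinn ∩ Yusuf ∩ Zara: 09:05–10:10, 17:20–18:30.
Total common minutes: 65 + 70 = 135.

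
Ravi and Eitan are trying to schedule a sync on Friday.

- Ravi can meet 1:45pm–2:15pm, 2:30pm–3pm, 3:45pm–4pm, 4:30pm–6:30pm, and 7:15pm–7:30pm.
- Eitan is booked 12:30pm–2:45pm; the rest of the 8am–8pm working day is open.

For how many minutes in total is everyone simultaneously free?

Eitan free within 08:00–20:00: 08:00–12:30, 14:45–20:00.
Ravi ∩ Eitan: 14:45–15:00, 15:45–16:00, 16:30–18:30, 19:15–19:30.
Total common minutes: 15 + 15 + 120 + 15 = 165.

165 minutes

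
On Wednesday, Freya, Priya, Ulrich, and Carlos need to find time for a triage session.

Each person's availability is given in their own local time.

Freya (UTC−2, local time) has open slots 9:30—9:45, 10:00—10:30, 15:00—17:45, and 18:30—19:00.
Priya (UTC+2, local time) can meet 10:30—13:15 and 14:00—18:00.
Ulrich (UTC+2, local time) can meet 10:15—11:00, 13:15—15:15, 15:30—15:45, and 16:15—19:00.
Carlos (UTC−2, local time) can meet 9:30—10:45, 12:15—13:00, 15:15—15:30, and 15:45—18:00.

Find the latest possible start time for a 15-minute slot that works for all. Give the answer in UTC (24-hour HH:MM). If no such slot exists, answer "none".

Freya → UTC: 11:30–11:45, 12:00–12:30, 17:00–19:45, 20:30–21:00.
Priya → UTC: 08:30–11:15, 12:00–16:00.
Ulrich → UTC: 08:15–09:00, 11:15–13:15, 13:30–13:45, 14:15–17:00.
Carlos → UTC: 11:30–12:45, 14:15–15:00, 17:15–17:30, 17:45–20:00.
Freya ∩ Priya: 12:00–12:30.
Freya ∩ Priya ∩ Ulrich: 12:00–12:30.
Freya ∩ Priya ∩ Ulrich ∩ Carlos: 12:00–12:30.
Windows ≥ 15 min: 12:00–12:30.
Latest start in the last window 12:00–12:30 is 12:30 − 15 min = 12:15.

12:15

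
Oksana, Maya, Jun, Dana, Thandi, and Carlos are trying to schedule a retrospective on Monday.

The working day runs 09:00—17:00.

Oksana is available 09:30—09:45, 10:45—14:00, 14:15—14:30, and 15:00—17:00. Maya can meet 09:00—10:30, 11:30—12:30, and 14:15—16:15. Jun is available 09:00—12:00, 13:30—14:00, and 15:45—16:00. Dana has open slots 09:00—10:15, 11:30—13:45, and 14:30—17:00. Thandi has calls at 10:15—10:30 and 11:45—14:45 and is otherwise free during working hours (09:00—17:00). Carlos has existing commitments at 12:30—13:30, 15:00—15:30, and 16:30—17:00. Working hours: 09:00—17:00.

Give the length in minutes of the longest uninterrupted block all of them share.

15 minutes

Thandi free within 09:00–17:00: 09:00–10:15, 10:30–11:45, 14:45–17:00.
Carlos free within 09:00–17:00: 09:00–12:30, 13:30–15:00, 15:30–16:30.
Oksana ∩ Maya: 09:30–09:45, 11:30–12:30, 14:15–14:30, 15:00–16:15.
Oksana ∩ Maya ∩ Jun: 09:30–09:45, 11:30–12:00, 15:45–16:00.
Oksana ∩ Maya ∩ Jun ∩ Dana: 09:30–09:45, 11:30–12:00, 15:45–16:00.
Oksana ∩ Maya ∩ Jun ∩ Dana ∩ Thandi: 09:30–09:45, 11:30–11:45, 15:45–16:00.
Oksana ∩ Maya ∩ Jun ∩ Dana ∩ Thandi ∩ Carlos: 09:30–09:45, 11:30–11:45, 15:45–16:00.
Common window lengths: 15, 15, 15 min; longest is 15.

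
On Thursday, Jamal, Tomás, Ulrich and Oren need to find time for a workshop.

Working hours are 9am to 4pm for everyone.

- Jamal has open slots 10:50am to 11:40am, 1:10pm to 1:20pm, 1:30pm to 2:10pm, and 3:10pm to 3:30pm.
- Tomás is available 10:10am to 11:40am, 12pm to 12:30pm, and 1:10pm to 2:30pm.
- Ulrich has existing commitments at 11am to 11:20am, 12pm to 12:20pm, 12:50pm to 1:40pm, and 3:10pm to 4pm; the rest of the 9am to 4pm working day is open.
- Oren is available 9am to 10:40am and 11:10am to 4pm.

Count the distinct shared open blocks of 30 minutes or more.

Ulrich free within 09:00–16:00: 09:00–11:00, 11:20–12:00, 12:20–12:50, 13:40–15:10.
Jamal ∩ Tomás: 10:50–11:40, 13:10–13:20, 13:30–14:10.
Jamal ∩ Tomás ∩ Ulrich: 10:50–11:00, 11:20–11:40, 13:40–14:10.
Jamal ∩ Tomás ∩ Ulrich ∩ Oren: 11:20–11:40, 13:40–14:10.
Windows ≥ 30 min: 13:40–14:10.
That's 1 window.

1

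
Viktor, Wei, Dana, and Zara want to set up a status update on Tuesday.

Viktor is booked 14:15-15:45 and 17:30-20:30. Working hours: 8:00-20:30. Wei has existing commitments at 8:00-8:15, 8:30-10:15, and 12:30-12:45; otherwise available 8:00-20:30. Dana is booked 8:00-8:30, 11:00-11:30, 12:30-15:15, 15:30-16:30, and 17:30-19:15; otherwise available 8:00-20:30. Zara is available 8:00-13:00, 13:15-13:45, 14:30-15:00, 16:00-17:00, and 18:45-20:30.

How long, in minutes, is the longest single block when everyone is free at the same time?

Viktor free within 08:00–20:30: 08:00–14:15, 15:45–17:30.
Wei free within 08:00–20:30: 08:15–08:30, 10:15–12:30, 12:45–20:30.
Dana free within 08:00–20:30: 08:30–11:00, 11:30–12:30, 15:15–15:30, 16:30–17:30, 19:15–20:30.
Viktor ∩ Wei: 08:15–08:30, 10:15–12:30, 12:45–14:15, 15:45–17:30.
Viktor ∩ Wei ∩ Dana: 10:15–11:00, 11:30–12:30, 16:30–17:30.
Viktor ∩ Wei ∩ Dana ∩ Zara: 10:15–11:00, 11:30–12:30, 16:30–17:00.
Common window lengths: 45, 60, 30 min; longest is 60.

60 minutes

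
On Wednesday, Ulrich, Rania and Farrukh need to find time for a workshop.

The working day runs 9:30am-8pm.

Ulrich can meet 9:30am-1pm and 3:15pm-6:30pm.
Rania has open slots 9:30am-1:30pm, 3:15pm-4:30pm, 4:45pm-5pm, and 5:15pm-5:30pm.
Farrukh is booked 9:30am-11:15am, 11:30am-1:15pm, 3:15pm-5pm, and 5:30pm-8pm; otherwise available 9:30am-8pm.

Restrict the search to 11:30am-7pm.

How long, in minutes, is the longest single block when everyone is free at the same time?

Farrukh free within 09:30–20:00: 11:15–11:30, 13:15–15:15, 17:00–17:30.
Ulrich ∩ Rania: 09:30–13:00, 15:15–16:30, 16:45–17:00, 17:15–17:30.
Ulrich ∩ Rania ∩ Farrukh: 11:15–11:30, 17:15–17:30.
Restricted to 11:30–19:00: 17:15–17:30.
Single common window of 15 minutes.

15 minutes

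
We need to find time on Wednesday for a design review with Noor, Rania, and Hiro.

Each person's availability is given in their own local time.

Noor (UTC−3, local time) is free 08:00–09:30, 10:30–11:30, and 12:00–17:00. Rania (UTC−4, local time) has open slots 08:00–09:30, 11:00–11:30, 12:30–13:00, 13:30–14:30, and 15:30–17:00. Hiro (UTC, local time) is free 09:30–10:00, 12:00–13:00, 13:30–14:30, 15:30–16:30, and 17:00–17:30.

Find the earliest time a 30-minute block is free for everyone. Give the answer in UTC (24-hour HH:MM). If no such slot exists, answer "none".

12:00

Noor → UTC: 11:00–12:30, 13:30–14:30, 15:00–20:00.
Rania → UTC: 12:00–13:30, 15:00–15:30, 16:30–17:00, 17:30–18:30, 19:30–21:00.
Hiro → UTC: 09:30–10:00, 12:00–13:00, 13:30–14:30, 15:30–16:30, 17:00–17:30.
Noor ∩ Rania: 12:00–12:30, 15:00–15:30, 16:30–17:00, 17:30–18:30, 19:30–20:00.
Noor ∩ Rania ∩ Hiro: 12:00–12:30.
Windows ≥ 30 min: 12:00–12:30.
Earliest such window starts at 12:00.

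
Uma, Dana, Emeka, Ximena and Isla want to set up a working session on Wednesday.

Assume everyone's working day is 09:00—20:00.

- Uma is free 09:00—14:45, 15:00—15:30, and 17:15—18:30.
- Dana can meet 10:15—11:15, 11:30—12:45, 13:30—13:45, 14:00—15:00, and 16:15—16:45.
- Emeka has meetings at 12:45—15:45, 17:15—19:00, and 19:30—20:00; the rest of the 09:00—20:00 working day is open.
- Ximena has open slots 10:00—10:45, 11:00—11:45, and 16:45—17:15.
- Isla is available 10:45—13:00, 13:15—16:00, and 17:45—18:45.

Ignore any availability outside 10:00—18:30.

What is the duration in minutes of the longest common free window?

15 minutes

Emeka free within 09:00–20:00: 09:00–12:45, 15:45–17:15, 19:00–19:30.
Uma ∩ Dana: 10:15–11:15, 11:30–12:45, 13:30–13:45, 14:00–14:45.
Uma ∩ Dana ∩ Emeka: 10:15–11:15, 11:30–12:45.
Uma ∩ Dana ∩ Emeka ∩ Ximena: 10:15–10:45, 11:00–11:15, 11:30–11:45.
Uma ∩ Dana ∩ Emeka ∩ Ximena ∩ Isla: 11:00–11:15, 11:30–11:45.
Restricted to 10:00–18:30: 11:00–11:15, 11:30–11:45.
Common window lengths: 15, 15 min; longest is 15.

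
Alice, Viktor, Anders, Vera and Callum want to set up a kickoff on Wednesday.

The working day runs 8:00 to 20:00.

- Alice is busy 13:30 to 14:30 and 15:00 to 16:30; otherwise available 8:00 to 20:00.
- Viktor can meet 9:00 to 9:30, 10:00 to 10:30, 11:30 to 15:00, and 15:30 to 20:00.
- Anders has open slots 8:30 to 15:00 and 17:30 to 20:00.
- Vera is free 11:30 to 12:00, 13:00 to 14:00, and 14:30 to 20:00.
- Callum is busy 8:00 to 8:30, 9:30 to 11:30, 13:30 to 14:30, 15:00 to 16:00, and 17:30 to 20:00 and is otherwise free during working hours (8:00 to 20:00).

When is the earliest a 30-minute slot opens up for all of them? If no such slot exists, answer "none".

Alice free within 08:00–20:00: 08:00–13:30, 14:30–15:00, 16:30–20:00.
Callum free within 08:00–20:00: 08:30–09:30, 11:30–13:30, 14:30–15:00, 16:00–17:30.
Alice ∩ Viktor: 09:00–09:30, 10:00–10:30, 11:30–13:30, 14:30–15:00, 16:30–20:00.
Alice ∩ Viktor ∩ Anders: 09:00–09:30, 10:00–10:30, 11:30–13:30, 14:30–15:00, 17:30–20:00.
Alice ∩ Viktor ∩ Anders ∩ Vera: 11:30–12:00, 13:00–13:30, 14:30–15:00, 17:30–20:00.
Alice ∩ Viktor ∩ Anders ∩ Vera ∩ Callum: 11:30–12:00, 13:00–13:30, 14:30–15:00.
Windows ≥ 30 min: 11:30–12:00, 13:00–13:30, 14:30–15:00.
Earliest such window starts at 11:30.

11:30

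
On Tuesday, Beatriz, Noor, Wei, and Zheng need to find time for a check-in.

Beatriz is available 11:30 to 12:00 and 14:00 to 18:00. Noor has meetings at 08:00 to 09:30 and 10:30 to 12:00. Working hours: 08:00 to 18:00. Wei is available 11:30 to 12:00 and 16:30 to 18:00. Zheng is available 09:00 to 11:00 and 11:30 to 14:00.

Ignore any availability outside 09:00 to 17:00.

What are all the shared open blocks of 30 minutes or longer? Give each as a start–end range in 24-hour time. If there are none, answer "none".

none

Noor free within 08:00–18:00: 09:30–10:30, 12:00–18:00.
Beatriz ∩ Noor: 14:00–18:00.
Beatriz ∩ Noor ∩ Wei: 16:30–18:00.
Beatriz ∩ Noor ∩ Wei ∩ Zheng: (none).
Restricted to 09:00–17:00: (none).
Windows ≥ 30 min: (none).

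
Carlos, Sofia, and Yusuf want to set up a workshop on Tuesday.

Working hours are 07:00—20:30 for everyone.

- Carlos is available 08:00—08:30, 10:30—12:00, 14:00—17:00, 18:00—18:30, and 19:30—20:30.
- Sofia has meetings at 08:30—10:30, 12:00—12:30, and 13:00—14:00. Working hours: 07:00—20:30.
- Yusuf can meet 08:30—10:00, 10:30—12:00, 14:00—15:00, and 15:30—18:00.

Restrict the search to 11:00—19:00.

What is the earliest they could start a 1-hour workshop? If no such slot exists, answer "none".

11:00

Sofia free within 07:00–20:30: 07:00–08:30, 10:30–12:00, 12:30–13:00, 14:00–20:30.
Carlos ∩ Sofia: 08:00–08:30, 10:30–12:00, 14:00–17:00, 18:00–18:30, 19:30–20:30.
Carlos ∩ Sofia ∩ Yusuf: 10:30–12:00, 14:00–15:00, 15:30–17:00.
Restricted to 11:00–19:00: 11:00–12:00, 14:00–15:00, 15:30–17:00.
Windows ≥ 60 min: 11:00–12:00, 14:00–15:00, 15:30–17:00.
Earliest such window starts at 11:00.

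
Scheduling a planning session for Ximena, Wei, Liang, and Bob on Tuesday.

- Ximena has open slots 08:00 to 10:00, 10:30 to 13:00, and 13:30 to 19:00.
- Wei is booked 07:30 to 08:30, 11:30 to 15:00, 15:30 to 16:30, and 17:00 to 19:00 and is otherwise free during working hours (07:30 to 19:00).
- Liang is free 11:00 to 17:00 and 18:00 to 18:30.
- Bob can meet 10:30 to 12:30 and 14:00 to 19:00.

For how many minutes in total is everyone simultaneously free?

Wei free within 07:30–19:00: 08:30–11:30, 15:00–15:30, 16:30–17:00.
Ximena ∩ Wei: 08:30–10:00, 10:30–11:30, 15:00–15:30, 16:30–17:00.
Ximena ∩ Wei ∩ Liang: 11:00–11:30, 15:00–15:30, 16:30–17:00.
Ximena ∩ Wei ∩ Liang ∩ Bob: 11:00–11:30, 15:00–15:30, 16:30–17:00.
Total common minutes: 30 + 30 + 30 = 90.

90 minutes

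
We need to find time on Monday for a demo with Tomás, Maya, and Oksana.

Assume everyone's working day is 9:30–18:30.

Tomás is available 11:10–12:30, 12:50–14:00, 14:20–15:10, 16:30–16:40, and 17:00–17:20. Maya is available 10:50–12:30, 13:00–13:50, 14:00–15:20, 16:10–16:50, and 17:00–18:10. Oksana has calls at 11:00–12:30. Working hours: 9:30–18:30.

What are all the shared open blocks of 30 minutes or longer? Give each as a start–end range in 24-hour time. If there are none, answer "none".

Oksana free within 09:30–18:30: 09:30–11:00, 12:30–18:30.
Tomás ∩ Maya: 11:10–12:30, 13:00–13:50, 14:20–15:10, 16:30–16:40, 17:00–17:20.
Tomás ∩ Maya ∩ Oksana: 13:00–13:50, 14:20–15:10, 16:30–16:40, 17:00–17:20.
Windows ≥ 30 min: 13:00–13:50, 14:20–15:10.

13:00–13:50, 14:20–15:10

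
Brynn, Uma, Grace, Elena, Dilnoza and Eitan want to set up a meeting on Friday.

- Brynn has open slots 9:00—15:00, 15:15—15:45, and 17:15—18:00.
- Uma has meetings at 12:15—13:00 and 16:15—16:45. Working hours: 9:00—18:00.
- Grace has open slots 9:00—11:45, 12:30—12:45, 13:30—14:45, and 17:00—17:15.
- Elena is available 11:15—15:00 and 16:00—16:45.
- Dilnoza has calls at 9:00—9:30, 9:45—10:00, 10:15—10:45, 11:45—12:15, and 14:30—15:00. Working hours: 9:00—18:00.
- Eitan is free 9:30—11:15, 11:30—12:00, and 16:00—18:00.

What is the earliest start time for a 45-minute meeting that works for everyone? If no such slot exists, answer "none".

none

Uma free within 09:00–18:00: 09:00–12:15, 13:00–16:15, 16:45–18:00.
Dilnoza free within 09:00–18:00: 09:30–09:45, 10:00–10:15, 10:45–11:45, 12:15–14:30, 15:00–18:00.
Brynn ∩ Uma: 09:00–12:15, 13:00–15:00, 15:15–15:45, 17:15–18:00.
Brynn ∩ Uma ∩ Grace: 09:00–11:45, 13:30–14:45.
Brynn ∩ Uma ∩ Grace ∩ Elena: 11:15–11:45, 13:30–14:45.
Brynn ∩ Uma ∩ Grace ∩ Elena ∩ Dilnoza: 11:15–11:45, 13:30–14:30.
Brynn ∩ Uma ∩ Grace ∩ Elena ∩ Dilnoza ∩ Eitan: 11:30–11:45.
Windows ≥ 45 min: (none).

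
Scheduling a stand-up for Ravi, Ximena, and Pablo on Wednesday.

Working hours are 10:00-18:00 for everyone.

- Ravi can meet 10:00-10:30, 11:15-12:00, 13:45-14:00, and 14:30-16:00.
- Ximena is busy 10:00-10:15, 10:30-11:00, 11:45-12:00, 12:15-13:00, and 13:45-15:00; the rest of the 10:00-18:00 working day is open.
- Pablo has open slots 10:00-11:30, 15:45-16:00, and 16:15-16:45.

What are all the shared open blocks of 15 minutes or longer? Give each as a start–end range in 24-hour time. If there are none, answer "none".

10:15–10:30, 11:15–11:30, 15:45–16:00

Ximena free within 10:00–18:00: 10:15–10:30, 11:00–11:45, 12:00–12:15, 13:00–13:45, 15:00–18:00.
Ravi ∩ Ximena: 10:15–10:30, 11:15–11:45, 15:00–16:00.
Ravi ∩ Ximena ∩ Pablo: 10:15–10:30, 11:15–11:30, 15:45–16:00.
Windows ≥ 15 min: 10:15–10:30, 11:15–11:30, 15:45–16:00.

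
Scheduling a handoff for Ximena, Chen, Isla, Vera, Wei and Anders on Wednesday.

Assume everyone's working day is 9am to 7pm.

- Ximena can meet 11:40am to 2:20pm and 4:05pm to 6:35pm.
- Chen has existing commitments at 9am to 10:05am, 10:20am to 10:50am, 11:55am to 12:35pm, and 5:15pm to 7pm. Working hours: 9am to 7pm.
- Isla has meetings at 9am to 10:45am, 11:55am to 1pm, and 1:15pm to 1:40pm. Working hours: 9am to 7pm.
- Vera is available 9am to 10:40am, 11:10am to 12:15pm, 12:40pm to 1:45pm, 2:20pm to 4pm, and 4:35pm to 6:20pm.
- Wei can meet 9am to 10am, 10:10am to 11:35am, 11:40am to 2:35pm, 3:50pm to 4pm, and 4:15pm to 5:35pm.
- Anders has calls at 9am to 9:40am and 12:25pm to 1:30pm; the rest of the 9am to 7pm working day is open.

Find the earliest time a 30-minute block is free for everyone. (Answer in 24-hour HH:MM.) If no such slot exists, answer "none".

Chen free within 09:00–19:00: 10:05–10:20, 10:50–11:55, 12:35–17:15.
Isla free within 09:00–19:00: 10:45–11:55, 13:00–13:15, 13:40–19:00.
Anders free within 09:00–19:00: 09:40–12:25, 13:30–19:00.
Ximena ∩ Chen: 11:40–11:55, 12:35–14:20, 16:05–17:15.
Ximena ∩ Chen ∩ Isla: 11:40–11:55, 13:00–13:15, 13:40–14:20, 16:05–17:15.
Ximena ∩ Chen ∩ Isla ∩ Vera: 11:40–11:55, 13:00–13:15, 13:40–13:45, 16:35–17:15.
Ximena ∩ Chen ∩ Isla ∩ Vera ∩ Wei: 11:40–11:55, 13:00–13:15, 13:40–13:45, 16:35–17:15.
Ximena ∩ Chen ∩ Isla ∩ Vera ∩ Wei ∩ Anders: 11:40–11:55, 13:40–13:45, 16:35–17:15.
Windows ≥ 30 min: 16:35–17:15.
Earliest such window starts at 16:35.

16:35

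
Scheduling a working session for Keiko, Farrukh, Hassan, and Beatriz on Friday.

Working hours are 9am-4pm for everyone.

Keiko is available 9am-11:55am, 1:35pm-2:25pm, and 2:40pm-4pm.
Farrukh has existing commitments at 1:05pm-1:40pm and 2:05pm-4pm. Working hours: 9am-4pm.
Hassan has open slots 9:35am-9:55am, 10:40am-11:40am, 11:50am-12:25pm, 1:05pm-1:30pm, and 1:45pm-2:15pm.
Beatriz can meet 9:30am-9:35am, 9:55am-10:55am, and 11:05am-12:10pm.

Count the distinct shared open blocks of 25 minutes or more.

Farrukh free within 09:00–16:00: 09:00–13:05, 13:40–14:05.
Keiko ∩ Farrukh: 09:00–11:55, 13:40–14:05.
Keiko ∩ Farrukh ∩ Hassan: 09:35–09:55, 10:40–11:40, 11:50–11:55, 13:45–14:05.
Keiko ∩ Farrukh ∩ Hassan ∩ Beatriz: 10:40–10:55, 11:05–11:40, 11:50–11:55.
Windows ≥ 25 min: 11:05–11:40.
That's 1 window.

1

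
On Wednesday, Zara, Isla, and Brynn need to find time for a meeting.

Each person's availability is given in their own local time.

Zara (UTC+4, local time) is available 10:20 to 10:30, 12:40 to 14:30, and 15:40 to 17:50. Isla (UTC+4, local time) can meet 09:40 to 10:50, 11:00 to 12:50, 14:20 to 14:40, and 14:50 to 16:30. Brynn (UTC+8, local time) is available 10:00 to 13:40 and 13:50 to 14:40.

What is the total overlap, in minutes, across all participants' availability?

Zara → UTC: 06:20–06:30, 08:40–10:30, 11:40–13:50.
Isla → UTC: 05:40–06:50, 07:00–08:50, 10:20–10:40, 10:50–12:30.
Brynn → UTC: 02:00–05:40, 05:50–06:40.
Zara ∩ Isla: 06:20–06:30, 08:40–08:50, 10:20–10:30, 11:40–12:30.
Zara ∩ Isla ∩ Brynn: 06:20–06:30.
Total common minutes: 10.

10 minutes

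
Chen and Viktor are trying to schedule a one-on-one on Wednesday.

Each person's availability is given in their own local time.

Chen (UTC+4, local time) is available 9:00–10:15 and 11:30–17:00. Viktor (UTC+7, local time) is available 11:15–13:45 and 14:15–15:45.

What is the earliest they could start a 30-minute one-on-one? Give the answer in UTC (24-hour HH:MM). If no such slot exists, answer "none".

Chen → UTC: 05:00–06:15, 07:30–13:00.
Viktor → UTC: 04:15–06:45, 07:15–08:45.
Chen ∩ Viktor: 05:00–06:15, 07:30–08:45.
Windows ≥ 30 min: 05:00–06:15, 07:30–08:45.
Earliest such window starts at 05:00.

05:00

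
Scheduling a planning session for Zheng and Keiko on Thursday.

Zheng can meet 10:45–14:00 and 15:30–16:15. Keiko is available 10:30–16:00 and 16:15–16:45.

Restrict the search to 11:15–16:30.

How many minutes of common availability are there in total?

Zheng ∩ Keiko: 10:45–14:00, 15:30–16:00.
Restricted to 11:15–16:30: 11:15–14:00, 15:30–16:00.
Total common minutes: 165 + 30 = 195.

195 minutes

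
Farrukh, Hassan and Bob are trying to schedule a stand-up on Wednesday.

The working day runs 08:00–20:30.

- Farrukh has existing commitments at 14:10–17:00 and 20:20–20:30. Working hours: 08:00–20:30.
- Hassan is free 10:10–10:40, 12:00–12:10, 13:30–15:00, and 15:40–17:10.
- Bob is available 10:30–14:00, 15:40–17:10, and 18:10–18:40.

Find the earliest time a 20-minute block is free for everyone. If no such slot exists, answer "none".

13:30

Farrukh free within 08:00–20:30: 08:00–14:10, 17:00–20:20.
Farrukh ∩ Hassan: 10:10–10:40, 12:00–12:10, 13:30–14:10, 17:00–17:10.
Farrukh ∩ Hassan ∩ Bob: 10:30–10:40, 12:00–12:10, 13:30–14:00, 17:00–17:10.
Windows ≥ 20 min: 13:30–14:00.
Earliest such window starts at 13:30.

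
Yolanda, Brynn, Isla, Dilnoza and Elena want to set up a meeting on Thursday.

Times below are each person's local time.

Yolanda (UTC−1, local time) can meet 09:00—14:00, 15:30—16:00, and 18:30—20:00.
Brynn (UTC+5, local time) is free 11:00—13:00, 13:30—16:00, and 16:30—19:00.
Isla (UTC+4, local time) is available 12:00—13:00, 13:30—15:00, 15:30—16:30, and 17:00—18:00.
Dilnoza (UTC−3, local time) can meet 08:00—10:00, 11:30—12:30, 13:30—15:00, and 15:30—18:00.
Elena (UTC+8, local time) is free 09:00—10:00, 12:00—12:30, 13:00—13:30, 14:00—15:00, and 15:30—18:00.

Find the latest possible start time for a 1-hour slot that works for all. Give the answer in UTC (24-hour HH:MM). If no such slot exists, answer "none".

none

Yolanda → UTC: 10:00–15:00, 16:30–17:00, 19:30–21:00.
Brynn → UTC: 06:00–08:00, 08:30–11:00, 11:30–14:00.
Isla → UTC: 08:00–09:00, 09:30–11:00, 11:30–12:30, 13:00–14:00.
Dilnoza → UTC: 11:00–13:00, 14:30–15:30, 16:30–18:00, 18:30–21:00.
Elena → UTC: 01:00–02:00, 04:00–04:30, 05:00–05:30, 06:00–07:00, 07:30–10:00.
Yolanda ∩ Brynn: 10:00–11:00, 11:30–14:00.
Yolanda ∩ Brynn ∩ Isla: 10:00–11:00, 11:30–12:30, 13:00–14:00.
Yolanda ∩ Brynn ∩ Isla ∩ Dilnoza: 11:30–12:30.
Yolanda ∩ Brynn ∩ Isla ∩ Dilnoza ∩ Elena: (none).
Windows ≥ 60 min: (none).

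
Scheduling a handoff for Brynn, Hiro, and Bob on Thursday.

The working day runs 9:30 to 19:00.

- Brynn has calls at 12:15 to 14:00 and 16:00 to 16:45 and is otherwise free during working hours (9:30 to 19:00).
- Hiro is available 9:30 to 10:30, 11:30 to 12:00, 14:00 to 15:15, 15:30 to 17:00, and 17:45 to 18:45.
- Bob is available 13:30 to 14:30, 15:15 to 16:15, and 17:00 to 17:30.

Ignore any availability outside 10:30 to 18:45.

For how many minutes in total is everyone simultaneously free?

60 minutes

Brynn free within 09:30–19:00: 09:30–12:15, 14:00–16:00, 16:45–19:00.
Brynn ∩ Hiro: 09:30–10:30, 11:30–12:00, 14:00–15:15, 15:30–16:00, 16:45–17:00, 17:45–18:45.
Brynn ∩ Hiro ∩ Bob: 14:00–14:30, 15:30–16:00.
Restricted to 10:30–18:45: 14:00–14:30, 15:30–16:00.
Total common minutes: 30 + 30 = 60.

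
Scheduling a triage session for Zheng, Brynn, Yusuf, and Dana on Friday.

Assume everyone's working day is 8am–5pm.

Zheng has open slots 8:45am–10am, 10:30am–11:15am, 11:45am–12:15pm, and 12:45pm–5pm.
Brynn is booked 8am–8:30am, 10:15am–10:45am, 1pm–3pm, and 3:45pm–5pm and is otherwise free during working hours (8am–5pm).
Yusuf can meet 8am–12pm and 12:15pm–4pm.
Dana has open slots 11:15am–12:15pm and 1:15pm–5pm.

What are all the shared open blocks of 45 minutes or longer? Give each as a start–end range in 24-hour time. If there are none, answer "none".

Brynn free within 08:00–17:00: 08:30–10:15, 10:45–13:00, 15:00–15:45.
Zheng ∩ Brynn: 08:45–10:00, 10:45–11:15, 11:45–12:15, 12:45–13:00, 15:00–15:45.
Zheng ∩ Brynn ∩ Yusuf: 08:45–10:00, 10:45–11:15, 11:45–12:00, 12:45–13:00, 15:00–15:45.
Zheng ∩ Brynn ∩ Yusuf ∩ Dana: 11:45–12:00, 15:00–15:45.
Windows ≥ 45 min: 15:00–15:45.

15:00–15:45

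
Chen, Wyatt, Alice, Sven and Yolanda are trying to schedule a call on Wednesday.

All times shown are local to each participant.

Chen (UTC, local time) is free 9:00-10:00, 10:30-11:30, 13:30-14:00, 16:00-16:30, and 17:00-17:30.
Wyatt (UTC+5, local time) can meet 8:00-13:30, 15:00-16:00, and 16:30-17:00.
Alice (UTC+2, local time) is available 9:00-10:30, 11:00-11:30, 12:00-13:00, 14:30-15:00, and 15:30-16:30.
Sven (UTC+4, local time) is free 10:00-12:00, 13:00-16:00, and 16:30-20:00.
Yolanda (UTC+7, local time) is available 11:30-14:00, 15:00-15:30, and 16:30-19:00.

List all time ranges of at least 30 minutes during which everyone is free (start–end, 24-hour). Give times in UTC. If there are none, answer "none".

10:30–11:00

Chen → UTC: 09:00–10:00, 10:30–11:30, 13:30–14:00, 16:00–16:30, 17:00–17:30.
Wyatt → UTC: 03:00–08:30, 10:00–11:00, 11:30–12:00.
Alice → UTC: 07:00–08:30, 09:00–09:30, 10:00–11:00, 12:30–13:00, 13:30–14:30.
Sven → UTC: 06:00–08:00, 09:00–12:00, 12:30–16:00.
Yolanda → UTC: 04:30–07:00, 08:00–08:30, 09:30–12:00.
Chen ∩ Wyatt: 10:30–11:00.
Chen ∩ Wyatt ∩ Alice: 10:30–11:00.
Chen ∩ Wyatt ∩ Alice ∩ Sven: 10:30–11:00.
Chen ∩ Wyatt ∩ Alice ∩ Sven ∩ Yolanda: 10:30–11:00.
Windows ≥ 30 min: 10:30–11:00.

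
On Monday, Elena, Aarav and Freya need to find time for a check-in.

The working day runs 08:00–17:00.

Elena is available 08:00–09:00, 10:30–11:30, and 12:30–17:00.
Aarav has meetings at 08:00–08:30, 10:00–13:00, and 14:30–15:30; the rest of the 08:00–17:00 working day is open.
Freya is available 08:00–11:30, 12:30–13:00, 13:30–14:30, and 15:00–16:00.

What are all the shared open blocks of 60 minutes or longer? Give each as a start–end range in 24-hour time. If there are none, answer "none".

Aarav free within 08:00–17:00: 08:30–10:00, 13:00–14:30, 15:30–17:00.
Elena ∩ Aarav: 08:30–09:00, 13:00–14:30, 15:30–17:00.
Elena ∩ Aarav ∩ Freya: 08:30–09:00, 13:30–14:30, 15:30–16:00.
Windows ≥ 60 min: 13:30–14:30.

13:30–14:30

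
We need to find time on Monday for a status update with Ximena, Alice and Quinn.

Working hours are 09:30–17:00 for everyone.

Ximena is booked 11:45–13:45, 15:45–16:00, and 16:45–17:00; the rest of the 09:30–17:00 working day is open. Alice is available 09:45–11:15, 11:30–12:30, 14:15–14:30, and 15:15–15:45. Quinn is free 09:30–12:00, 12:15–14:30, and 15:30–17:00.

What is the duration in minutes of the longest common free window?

Ximena free within 09:30–17:00: 09:30–11:45, 13:45–15:45, 16:00–16:45.
Ximena ∩ Alice: 09:45–11:15, 11:30–11:45, 14:15–14:30, 15:15–15:45.
Ximena ∩ Alice ∩ Quinn: 09:45–11:15, 11:30–11:45, 14:15–14:30, 15:30–15:45.
Common window lengths: 90, 15, 15, 15 min; longest is 90.

90 minutes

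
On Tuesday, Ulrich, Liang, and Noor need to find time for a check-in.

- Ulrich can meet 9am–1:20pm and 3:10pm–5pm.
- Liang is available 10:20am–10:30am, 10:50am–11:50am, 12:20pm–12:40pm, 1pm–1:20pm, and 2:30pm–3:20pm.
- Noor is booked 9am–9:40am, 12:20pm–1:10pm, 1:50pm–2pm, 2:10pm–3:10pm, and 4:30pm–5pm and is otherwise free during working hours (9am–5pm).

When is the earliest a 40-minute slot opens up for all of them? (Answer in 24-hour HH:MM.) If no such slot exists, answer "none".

10:50

Noor free within 09:00–17:00: 09:40–12:20, 13:10–13:50, 14:00–14:10, 15:10–16:30.
Ulrich ∩ Liang: 10:20–10:30, 10:50–11:50, 12:20–12:40, 13:00–13:20, 15:10–15:20.
Ulrich ∩ Liang ∩ Noor: 10:20–10:30, 10:50–11:50, 13:10–13:20, 15:10–15:20.
Windows ≥ 40 min: 10:50–11:50.
Earliest such window starts at 10:50.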